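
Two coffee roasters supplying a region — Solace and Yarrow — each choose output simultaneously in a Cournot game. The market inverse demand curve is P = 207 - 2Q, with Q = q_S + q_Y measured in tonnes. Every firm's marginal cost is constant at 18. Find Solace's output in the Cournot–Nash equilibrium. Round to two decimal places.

Each firm earns π_i = (207 - 2Q)q_i - 18q_i.
First-order condition (treating rivals' output as given): 189 - 4q_i - 2q_j = 0.
By symmetry each firm produces the same amount; substituting q_j = q_i yields q_i = 189/6 = 63/2.

31.50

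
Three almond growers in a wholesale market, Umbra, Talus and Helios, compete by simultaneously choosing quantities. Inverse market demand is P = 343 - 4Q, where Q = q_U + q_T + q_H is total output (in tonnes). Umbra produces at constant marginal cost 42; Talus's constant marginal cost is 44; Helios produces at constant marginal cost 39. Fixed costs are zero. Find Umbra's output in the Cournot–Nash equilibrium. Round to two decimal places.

18.75

Umbra's profit: π_U = (343 - 4Q)q_U - (42q_U). Setting ∂π_U/∂q_U = 0: 301 - 8q_U - 4(q_T + q_H) = 0.
Talus's first-order condition: 299 - 8q_T - 4(q_U + q_H) = 0.
Helios's profit: π_H = (343 - 4Q)q_H - (39q_H). Setting ∂π_H/∂q_H = 0: 304 - 8q_H - 4(q_U + q_T) = 0.
Summing all 3 equations gives 904 − 16Q = 0, hence Q = 113/2.
Back-substituting: q_U = (301 − 226)/4 = 75/4, q_T = (299 − 226)/4 = 73/4, q_H = (304 − 226)/4 = 39/2.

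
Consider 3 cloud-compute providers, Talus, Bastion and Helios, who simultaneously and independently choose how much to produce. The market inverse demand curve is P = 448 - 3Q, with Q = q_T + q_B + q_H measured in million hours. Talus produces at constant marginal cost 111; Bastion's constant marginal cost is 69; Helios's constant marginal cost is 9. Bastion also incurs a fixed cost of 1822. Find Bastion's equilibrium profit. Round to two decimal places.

Talus's profit: π_T = (448 - 3Q)q_T - (111q_T). Setting ∂π_T/∂q_T = 0: 337 - 6q_T - 3(q_B + q_H) = 0.
Bastion's profit: π_B = (448 - 3Q)q_B - (69q_B). Setting ∂π_B/∂q_B = 0: 379 - 6q_B - 3(q_T + q_H) = 0.
Helios's profit: π_H = (448 - 3Q)q_H - (9q_H). Setting ∂π_H/∂q_H = 0: 439 - 6q_H - 3(q_T + q_B) = 0.
Adding the 3 first-order conditions: 1155 − 12Q = 0, so Q = 385/4.
Back-substituting: q_T = (337 − 1155/4)/3 = 193/12, q_B = (379 − 1155/4)/3 = 361/12, q_H = (439 − 1155/4)/3 = 601/12.
Price P = 448 - 3·(385/4) = 637/4.
Bastion's profit: (637/4 - 69)·(361/12) - 1822 = 893.0208.

893.02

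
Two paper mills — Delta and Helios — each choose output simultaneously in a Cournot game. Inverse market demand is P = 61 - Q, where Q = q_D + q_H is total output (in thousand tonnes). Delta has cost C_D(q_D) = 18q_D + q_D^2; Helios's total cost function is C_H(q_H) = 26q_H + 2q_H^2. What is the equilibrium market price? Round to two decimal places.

Delta's profit: π_D = (61 - Q)q_D - (18q_D + q_D²). Setting ∂π_D/∂q_D = 0: 43 - 4q_D - (q_H) = 0.
Helios's profit: π_H = (61 - Q)q_H - (26q_H + 2q_H²). Setting ∂π_H/∂q_H = 0: 35 - 6q_H - (q_D) = 0.
Rearranging gives the reaction functions q_D = (43 - q_H)/4 and q_H = (35 - q_D)/6.
Solving the pair: q_D = 223/23, q_H = 97/23.
Total output Q = 320/23, so price P = 61 - 320/23 = 1083/23.

47.09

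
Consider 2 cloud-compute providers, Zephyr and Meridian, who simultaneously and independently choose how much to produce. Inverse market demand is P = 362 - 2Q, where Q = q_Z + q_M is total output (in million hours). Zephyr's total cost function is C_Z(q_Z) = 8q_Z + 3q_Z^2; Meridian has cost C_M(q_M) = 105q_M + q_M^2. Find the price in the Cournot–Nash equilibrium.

Zephyr's profit: π_Z = (362 - 2Q)q_Z - (8q_Z + 3q_Z²). Setting ∂π_Z/∂q_Z = 0: 354 - 10q_Z - 2(q_M) = 0.
Meridian's first-order condition: 257 - 6q_M - 2(q_Z) = 0.
Rearranging gives the reaction functions q_Z = (354 - 2q_M)/10 and q_M = (257 - 2q_Z)/6.
Solving the pair: q_Z = 115/4, q_M = 133/4.
Total output Q = 62, so price P = 362 - 2·62 = 238.

238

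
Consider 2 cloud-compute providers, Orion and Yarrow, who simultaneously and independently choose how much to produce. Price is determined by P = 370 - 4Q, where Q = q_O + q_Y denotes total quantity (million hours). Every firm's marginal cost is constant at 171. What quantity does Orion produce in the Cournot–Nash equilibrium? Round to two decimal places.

16.58

Each firm earns π_i = (370 - 4Q)q_i - 171q_i.
Setting ∂π_i/∂q_i = 0 with rivals' quantities fixed: 199 - 8q_i - 4q_j = 0.
With identical firms every q_j equals q_i, so q_j = q_i and 199 = 12q_i, giving q_i = 199/12.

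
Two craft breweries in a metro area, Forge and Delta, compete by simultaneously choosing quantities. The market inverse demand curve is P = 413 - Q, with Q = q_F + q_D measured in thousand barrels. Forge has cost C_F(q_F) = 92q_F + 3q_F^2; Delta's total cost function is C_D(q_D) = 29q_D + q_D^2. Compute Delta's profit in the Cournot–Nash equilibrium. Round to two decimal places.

Forge's profit: π_F = (413 - Q)q_F - (92q_F + 3q_F²). Setting ∂π_F/∂q_F = 0: 321 - 8q_F - (q_D) = 0.
Delta's profit: π_D = (413 - Q)q_D - (29q_D + q_D²). Setting ∂π_D/∂q_D = 0: 384 - 4q_D - (q_F) = 0.
Rearranging gives the reaction functions q_F = (321 - q_D)/8 and q_D = (384 - q_F)/4.
Substituting one into the other gives q_F = 900/31 and q_D = 88.7419.
Price P = 413 - 117.7742 = 295.2258.
Delta's profit: 295.2258·88.7419 - 29·88.7419 - 88.7419² = 15750.2622.

15750.26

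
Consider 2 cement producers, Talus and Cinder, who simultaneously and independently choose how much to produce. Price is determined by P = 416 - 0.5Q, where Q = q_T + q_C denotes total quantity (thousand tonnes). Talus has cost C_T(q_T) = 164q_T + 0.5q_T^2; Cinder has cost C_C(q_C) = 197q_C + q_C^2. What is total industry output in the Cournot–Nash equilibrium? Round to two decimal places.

Talus's profit: π_T = (416 - 0.5Q)q_T - (164q_T + (1/2)q_T²). Setting ∂π_T/∂q_T = 0: 252 - 2q_T - (1/2)(q_C) = 0.
Cinder's first-order condition: 219 - 3q_C - (1/2)(q_T) = 0.
So q_T = (252 - (1/2)q_C)/2 and q_C = (219 - (1/2)q_T)/3.
Solving the pair: q_T = 112.4348, q_C = 1248/23.
Total output Q = 112.4348 + 1248/23 = 166.6957.

166.70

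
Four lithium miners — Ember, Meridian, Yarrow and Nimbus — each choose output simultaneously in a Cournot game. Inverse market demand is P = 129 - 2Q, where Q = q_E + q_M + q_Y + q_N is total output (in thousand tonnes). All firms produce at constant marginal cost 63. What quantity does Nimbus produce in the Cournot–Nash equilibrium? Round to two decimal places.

6.60

Each firm earns π_i = (129 - 2Q)q_i - 63q_i.
First-order condition (treating rivals' output as given): 66 - 4q_i - 2·Σ_{j≠i} q_j = 0.
By symmetry each firm produces the same amount; substituting Σ_{j≠i} q_j = 3q_i yields q_i = 66/10 = 33/5.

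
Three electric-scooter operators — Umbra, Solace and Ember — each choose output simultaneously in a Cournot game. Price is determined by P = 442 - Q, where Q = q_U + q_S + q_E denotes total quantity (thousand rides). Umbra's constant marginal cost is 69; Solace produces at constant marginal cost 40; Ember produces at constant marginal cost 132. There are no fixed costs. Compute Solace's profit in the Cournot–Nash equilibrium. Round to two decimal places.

Umbra's profit: π_U = (442 - Q)q_U - (69q_U). Setting ∂π_U/∂q_U = 0: 373 - 2q_U - (q_S + q_E) = 0.
Solace's first-order condition: 402 - 2q_S - (q_U + q_E) = 0.
Ember's first-order condition: 310 - 2q_E - (q_U + q_S) = 0.
Adding the 3 first-order conditions: 1085 − 4Q = 0, so Q = 1085/4.
Back-substituting: q_U = (373 − 1085/4) = 407/4, q_S = (402 − 1085/4) = 523/4, q_E = (310 − 1085/4) = 155/4.
Price P = 442 - 1085/4 = 683/4.
Solace's profit: (683/4 - 40)·(523/4) = 17095.5625.

17095.56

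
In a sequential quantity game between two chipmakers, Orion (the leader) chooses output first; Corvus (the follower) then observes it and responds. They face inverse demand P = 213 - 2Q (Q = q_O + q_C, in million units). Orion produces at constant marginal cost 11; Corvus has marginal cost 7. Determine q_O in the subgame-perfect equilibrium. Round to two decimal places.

49.50

Solve by backward induction. Given q_O, the follower Corvus maximises π_C = (213 - 2q_O - 2q_C)q_C - 7q_C.
Follower FOC: 206 - 2q_O - 4q_C = 0, so q_C(q_O) = (206 - 2q_O)/4.
The leader anticipates this reaction. Substituting into P = 213 - 2Q gives P = 110 - q_O, so π_O = (110 - q_O)q_O - 11q_O.
Maximising: ∂π_O/∂q_O = 99 - 2q_O = 0, giving q_O = 99/2.
Then q_C = (206 - 2·(99/2))/4 = 107/4.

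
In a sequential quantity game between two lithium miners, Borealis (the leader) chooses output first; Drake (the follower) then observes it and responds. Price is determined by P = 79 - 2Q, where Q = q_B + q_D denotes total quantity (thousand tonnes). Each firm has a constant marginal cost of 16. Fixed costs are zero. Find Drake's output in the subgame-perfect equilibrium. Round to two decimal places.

7.88

Solve by backward induction. Given q_B, the follower Drake maximises π_D = (79 - 2q_B - 2q_D)q_D - 16q_D.
∂π_D/∂q_D = 63 - 2q_B - 4q_D = 0 gives the reaction function q_D = (63 - 2q_B)/4.
Borealis substitutes q_D(q_B) into its own profit: π_B = q_B(79 - 2q_B - (63 - 2q_B)/2) - 16q_B = (95/2 - q_B)q_B - 16q_B.
The leader's first-order condition 63/2 - 2q_B = 0 yields q_B = 63/4.
Then q_D = (63 - 2·(63/4))/4 = 63/8.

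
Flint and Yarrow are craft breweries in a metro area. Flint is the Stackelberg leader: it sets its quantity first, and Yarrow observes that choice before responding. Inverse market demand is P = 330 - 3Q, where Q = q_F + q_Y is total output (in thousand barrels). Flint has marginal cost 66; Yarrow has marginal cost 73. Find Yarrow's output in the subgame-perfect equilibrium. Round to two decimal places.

20.25

The follower Yarrow best-responds to any q_F: π_Y = (330 - 3Q)q_Y - 73q_Y.
Follower FOC: 257 - 3q_F - 6q_Y = 0, so q_Y(q_F) = (257 - 3q_F)/6.
The leader anticipates this reaction. Substituting into P = 330 - 3Q gives P = 403/2 - (3/2)q_F, so π_F = (403/2 - (3/2)q_F)q_F - 66q_F.
Maximising: ∂π_F/∂q_F = 271/2 - 3q_F = 0, giving q_F = 271/6.
Then q_Y = (257 - 3·(271/6))/6 = 81/4.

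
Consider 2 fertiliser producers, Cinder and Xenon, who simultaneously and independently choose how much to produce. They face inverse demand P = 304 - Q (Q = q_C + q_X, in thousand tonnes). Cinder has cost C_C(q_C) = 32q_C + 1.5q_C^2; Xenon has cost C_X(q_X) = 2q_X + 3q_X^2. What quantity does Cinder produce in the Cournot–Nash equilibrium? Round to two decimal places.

Cinder's profit: π_C = (304 - Q)q_C - (32q_C + (3/2)q_C²). Setting ∂π_C/∂q_C = 0: 272 - 5q_C - (q_X) = 0.
Xenon's profit: π_X = (304 - Q)q_X - (2q_X + 3q_X²). Setting ∂π_X/∂q_X = 0: 302 - 8q_X - (q_C) = 0.
Rearranging gives the reaction functions q_C = (272 - q_X)/5 and q_X = (302 - q_C)/8.
Substituting one into the other gives q_C = 1874/39 and q_X = 1238/39.

48.05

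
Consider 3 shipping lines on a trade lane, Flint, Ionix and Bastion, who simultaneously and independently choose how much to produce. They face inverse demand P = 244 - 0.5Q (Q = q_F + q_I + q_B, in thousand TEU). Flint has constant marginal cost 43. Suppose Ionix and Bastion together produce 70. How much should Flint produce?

166

With rivals' combined output fixed at 70, Flint's profit is π_F = (244 - (1/2)·70 - (1/2)q_F)q_F - (43q_F) = (209 - (1/2)q_F)q_F - (43q_F).
∂π_F/∂q_F = 166 - q_F = 0, so q_F = 166.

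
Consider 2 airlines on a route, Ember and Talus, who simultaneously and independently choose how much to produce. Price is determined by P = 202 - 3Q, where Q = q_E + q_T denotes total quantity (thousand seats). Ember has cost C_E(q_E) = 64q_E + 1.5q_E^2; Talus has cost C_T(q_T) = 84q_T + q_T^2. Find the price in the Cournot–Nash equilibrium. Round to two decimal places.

Ember's profit: π_E = (202 - 3Q)q_E - (64q_E + (3/2)q_E²). Setting ∂π_E/∂q_E = 0: 138 - 9q_E - 3(q_T) = 0.
Talus's profit: π_T = (202 - 3Q)q_T - (84q_T + q_T²). Setting ∂π_T/∂q_T = 0: 118 - 8q_T - 3(q_E) = 0.
Rearranging gives the reaction functions q_E = (138 - 3q_T)/9 and q_T = (118 - 3q_E)/8.
Solving the pair: q_E = 250/21, q_T = 72/7.
Total output Q = 466/21, so price P = 202 - 3·(466/21) = 948/7.

135.43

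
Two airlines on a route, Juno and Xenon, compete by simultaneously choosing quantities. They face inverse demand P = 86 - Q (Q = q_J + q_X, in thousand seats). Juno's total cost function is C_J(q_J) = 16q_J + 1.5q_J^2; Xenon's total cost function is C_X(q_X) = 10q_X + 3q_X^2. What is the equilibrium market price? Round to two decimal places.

65.64

Juno's profit: π_J = (86 - Q)q_J - (16q_J + (3/2)q_J²). Setting ∂π_J/∂q_J = 0: 70 - 5q_J - (q_X) = 0.
Xenon's profit: π_X = (86 - Q)q_X - (10q_X + 3q_X²). Setting ∂π_X/∂q_X = 0: 76 - 8q_X - (q_J) = 0.
So q_J = (70 - q_X)/5 and q_X = (76 - q_J)/8.
Solving the pair: q_J = 484/39, q_X = 310/39.
Total output Q = 794/39, so price P = 86 - 794/39 = 65.6410.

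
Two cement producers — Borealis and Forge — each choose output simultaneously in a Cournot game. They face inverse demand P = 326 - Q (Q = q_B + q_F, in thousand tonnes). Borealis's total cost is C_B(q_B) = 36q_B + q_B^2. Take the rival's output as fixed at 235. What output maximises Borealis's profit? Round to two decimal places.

13.75

With the rival's output fixed at 235, Borealis's profit is π_B = (326 - 235 - q_B)q_B - (36q_B + q_B²) = (91 - q_B)q_B - (36q_B + q_B²).
∂π_B/∂q_B = 55 - 4q_B = 0, so q_B = 55/4.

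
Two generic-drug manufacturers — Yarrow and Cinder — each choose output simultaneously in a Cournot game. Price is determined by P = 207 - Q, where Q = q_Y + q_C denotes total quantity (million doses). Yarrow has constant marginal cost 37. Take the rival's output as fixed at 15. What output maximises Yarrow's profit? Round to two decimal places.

With the rival's output fixed at 15, Yarrow's profit is π_Y = (207 - 15 - q_Y)q_Y - (37q_Y) = (192 - q_Y)q_Y - (37q_Y).
∂π_Y/∂q_Y = 155 - 2q_Y = 0, so q_Y = 155/2.

77.50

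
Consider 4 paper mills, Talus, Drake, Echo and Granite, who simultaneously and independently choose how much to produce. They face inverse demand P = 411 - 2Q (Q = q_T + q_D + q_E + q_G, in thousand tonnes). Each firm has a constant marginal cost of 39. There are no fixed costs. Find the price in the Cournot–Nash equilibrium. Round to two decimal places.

113.40

Each firm earns π_i = (411 - 2Q)q_i - 39q_i.
First-order condition (treating rivals' output as given): 372 - 4q_i - 2·Σ_{j≠i} q_j = 0.
With identical firms every q_j equals q_i, so Σ_{j≠i} q_j = 3q_i and 372 = 10q_i, giving q_i = 186/5.
Total output Q = 744/5, so price P = 411 - 2·(744/5) = 567/5.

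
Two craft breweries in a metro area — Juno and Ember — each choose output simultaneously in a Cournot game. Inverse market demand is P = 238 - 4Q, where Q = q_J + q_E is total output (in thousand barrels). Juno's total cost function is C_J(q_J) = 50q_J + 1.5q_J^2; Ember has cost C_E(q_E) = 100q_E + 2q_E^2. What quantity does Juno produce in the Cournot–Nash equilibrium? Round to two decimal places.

14.69

Juno's profit: π_J = (238 - 4Q)q_J - (50q_J + (3/2)q_J²). Setting ∂π_J/∂q_J = 0: 188 - 11q_J - 4(q_E) = 0.
Ember's profit: π_E = (238 - 4Q)q_E - (100q_E + 2q_E²). Setting ∂π_E/∂q_E = 0: 138 - 12q_E - 4(q_J) = 0.
Rearranging gives the reaction functions q_J = (188 - 4q_E)/11 and q_E = (138 - 4q_J)/12.
Solving the pair: q_J = 426/29, q_E = 383/58.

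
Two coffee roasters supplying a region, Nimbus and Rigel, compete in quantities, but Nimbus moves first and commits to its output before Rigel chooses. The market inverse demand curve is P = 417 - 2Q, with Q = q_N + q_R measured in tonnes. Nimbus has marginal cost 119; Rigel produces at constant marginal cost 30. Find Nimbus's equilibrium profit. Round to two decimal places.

Solve by backward induction. Given q_N, the follower Rigel maximises π_R = (417 - 2q_N - 2q_R)q_R - 30q_R.
Setting the follower's marginal profit to zero, 387 - 2q_N - 4q_R = 0, i.e. q_R = (387 - 2q_N)/4.
The leader anticipates this reaction. Substituting into P = 417 - 2Q gives P = 447/2 - q_N, so π_N = (447/2 - q_N)q_N - 119q_N.
Leader FOC: 209/2 - 2q_N = 0, so q_N = 209/4.
Then q_R = (387 - 2·(209/4))/4 = 565/8.
Price P = 417 - 2·(983/8) = 685/4.
Nimbus's profit: (685/4 - 119)·(209/4) = 2730.0625.

2730.06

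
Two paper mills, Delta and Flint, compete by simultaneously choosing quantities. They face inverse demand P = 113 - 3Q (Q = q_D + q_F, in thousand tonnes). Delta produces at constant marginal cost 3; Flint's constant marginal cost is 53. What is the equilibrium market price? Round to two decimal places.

56.33

Delta's profit: π_D = (113 - 3Q)q_D - (3q_D). Setting ∂π_D/∂q_D = 0: 110 - 6q_D - 3(q_F) = 0.
Flint's first-order condition: 60 - 6q_F - 3(q_D) = 0.
So q_D = (110 - 3q_F)/6 and q_F = (60 - 3q_D)/6.
Substituting one into the other gives q_D = 160/9 and q_F = 10/9.
Total output Q = 170/9, so price P = 113 - 3·(170/9) = 169/3.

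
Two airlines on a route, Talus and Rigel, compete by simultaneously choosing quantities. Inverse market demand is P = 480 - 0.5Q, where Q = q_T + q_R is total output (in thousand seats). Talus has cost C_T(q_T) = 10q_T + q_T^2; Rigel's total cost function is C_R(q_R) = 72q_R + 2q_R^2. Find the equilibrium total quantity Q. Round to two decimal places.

212.54

Talus's profit: π_T = (480 - 0.5Q)q_T - (10q_T + q_T²). Setting ∂π_T/∂q_T = 0: 470 - 3q_T - (1/2)(q_R) = 0.
Rigel's profit: π_R = (480 - 0.5Q)q_R - (72q_R + 2q_R²). Setting ∂π_R/∂q_R = 0: 408 - 5q_R - (1/2)(q_T) = 0.
Rearranging gives the reaction functions q_T = (470 - (1/2)q_R)/3 and q_R = (408 - (1/2)q_T)/5.
Solving the pair: q_T = 145.4915, q_R = 67.0508.
Total output Q = 145.4915 + 67.0508 = 212.5424.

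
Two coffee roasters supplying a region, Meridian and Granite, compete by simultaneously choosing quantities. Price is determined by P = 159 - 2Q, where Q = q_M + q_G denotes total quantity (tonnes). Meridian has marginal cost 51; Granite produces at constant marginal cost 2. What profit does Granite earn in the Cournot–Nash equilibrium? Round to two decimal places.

2357.56

Meridian's profit: π_M = (159 - 2Q)q_M - (51q_M). Setting ∂π_M/∂q_M = 0: 108 - 4q_M - 2(q_G) = 0.
Granite's profit: π_G = (159 - 2Q)q_G - (2q_G). Setting ∂π_G/∂q_G = 0: 157 - 4q_G - 2(q_M) = 0.
So q_M = (108 - 2q_G)/4 and q_G = (157 - 2q_M)/4.
Substituting one into the other gives q_M = 59/6 and q_G = 103/3.
Price P = 159 - 2·(265/6) = 212/3.
Granite's profit: (212/3 - 2)·(103/3) = 2357.5556.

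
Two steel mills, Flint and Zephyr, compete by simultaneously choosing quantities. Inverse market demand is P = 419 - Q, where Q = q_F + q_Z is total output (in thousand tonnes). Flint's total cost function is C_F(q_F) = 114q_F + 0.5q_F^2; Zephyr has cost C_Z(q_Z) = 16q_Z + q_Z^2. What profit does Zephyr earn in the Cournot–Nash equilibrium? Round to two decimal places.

13507.70

Flint's profit: π_F = (419 - Q)q_F - (114q_F + (1/2)q_F²). Setting ∂π_F/∂q_F = 0: 305 - 3q_F - (q_Z) = 0.
Zephyr's first-order condition: 403 - 4q_Z - (q_F) = 0.
Best responses: q_F = (305 - q_Z)/3, q_Z = (403 - q_F)/4.
Substituting one into the other gives q_F = 817/11 and q_Z = 904/11.
Price P = 419 - 1721/11 = 262.5455.
Zephyr's profit: 262.5455·(904/11) - 16·(904/11) - (904/11)² = 13507.7025.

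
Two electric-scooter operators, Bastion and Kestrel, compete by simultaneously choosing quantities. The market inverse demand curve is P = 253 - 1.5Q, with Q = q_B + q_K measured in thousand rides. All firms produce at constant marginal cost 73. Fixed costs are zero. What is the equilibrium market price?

A representative firm's profit is π_i = q_i(253 - 1.5Q) - 73q_i.
Setting ∂π_i/∂q_i = 0 with rivals' quantities fixed: 180 - 3q_i - (3/2)q_j = 0.
By symmetry each firm produces the same amount; substituting q_j = q_i yields q_i = 180/(9/2) = 40.
Total output Q = 80, so price P = 253 - (3/2)·80 = 133.

133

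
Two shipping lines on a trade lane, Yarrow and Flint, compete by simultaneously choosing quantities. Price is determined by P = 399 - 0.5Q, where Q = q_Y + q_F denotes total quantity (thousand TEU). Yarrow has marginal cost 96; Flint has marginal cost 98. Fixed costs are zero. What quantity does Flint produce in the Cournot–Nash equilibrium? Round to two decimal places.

Yarrow's profit: π_Y = (399 - 0.5Q)q_Y - (96q_Y). Setting ∂π_Y/∂q_Y = 0: 303 - q_Y - (1/2)(q_F) = 0.
Flint's profit: π_F = (399 - 0.5Q)q_F - (98q_F). Setting ∂π_F/∂q_F = 0: 301 - q_F - (1/2)(q_Y) = 0.
So q_Y = (303 - (1/2)q_F) and q_F = (301 - (1/2)q_Y).
Substituting one into the other gives q_Y = 610/3 and q_F = 598/3.

199.33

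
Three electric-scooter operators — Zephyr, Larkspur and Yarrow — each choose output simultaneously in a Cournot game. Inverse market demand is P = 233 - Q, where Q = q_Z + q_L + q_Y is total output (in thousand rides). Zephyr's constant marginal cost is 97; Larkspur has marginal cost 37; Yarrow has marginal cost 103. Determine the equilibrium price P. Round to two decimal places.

Zephyr's profit: π_Z = (233 - Q)q_Z - (97q_Z). Setting ∂π_Z/∂q_Z = 0: 136 - 2q_Z - (q_L + q_Y) = 0.
Larkspur's first-order condition: 196 - 2q_L - (q_Z + q_Y) = 0.
Yarrow's first-order condition: 130 - 2q_Y - (q_Z + q_L) = 0.
Adding the 3 first-order conditions: 462 − 4Q = 0, so Q = 231/2.
Back-substituting: q_Z = (136 − 231/2) = 41/2, q_L = (196 − 231/2) = 161/2, q_Y = (130 − 231/2) = 29/2.
Total output Q = 231/2, so price P = 233 - 231/2 = 235/2.

117.50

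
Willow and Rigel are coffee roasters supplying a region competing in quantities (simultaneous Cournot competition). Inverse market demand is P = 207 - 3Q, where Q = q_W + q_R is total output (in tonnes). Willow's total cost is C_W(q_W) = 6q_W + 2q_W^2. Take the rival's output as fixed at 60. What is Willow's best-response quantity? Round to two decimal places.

With the rival's output fixed at 60, Willow's profit is π_W = (207 - 3·60 - 3q_W)q_W - (6q_W + 2q_W²) = (27 - 3q_W)q_W - (6q_W + 2q_W²).
∂π_W/∂q_W = 21 - 10q_W = 0, so q_W = 21/10.

2.10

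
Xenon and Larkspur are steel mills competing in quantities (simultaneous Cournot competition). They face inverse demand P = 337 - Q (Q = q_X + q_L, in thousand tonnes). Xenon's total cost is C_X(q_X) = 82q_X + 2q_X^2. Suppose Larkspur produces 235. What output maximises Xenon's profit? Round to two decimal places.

3.33

With the rival's output fixed at 235, Xenon's profit is π_X = (337 - 235 - q_X)q_X - (82q_X + 2q_X²) = (102 - q_X)q_X - (82q_X + 2q_X²).
∂π_X/∂q_X = 20 - 6q_X = 0, so q_X = 10/3.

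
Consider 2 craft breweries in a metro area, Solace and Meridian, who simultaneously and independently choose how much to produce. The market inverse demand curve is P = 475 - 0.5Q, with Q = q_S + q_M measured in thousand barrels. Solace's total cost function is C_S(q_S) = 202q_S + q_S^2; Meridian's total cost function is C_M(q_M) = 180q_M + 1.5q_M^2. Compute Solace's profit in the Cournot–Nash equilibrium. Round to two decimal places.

Solace's profit: π_S = (475 - 0.5Q)q_S - (202q_S + q_S²). Setting ∂π_S/∂q_S = 0: 273 - 3q_S - (1/2)(q_M) = 0.
Meridian's first-order condition: 295 - 4q_M - (1/2)(q_S) = 0.
So q_S = (273 - (1/2)q_M)/3 and q_M = (295 - (1/2)q_S)/4.
Solving the pair: q_S = 80.3830, q_M = 63.7021.
Price P = 475 - (1/2)·144.0851 = 402.9574.
Solace's profit: 402.9574·80.3830 - 202·80.3830 - 80.3830² = 9692.1349.

9692.13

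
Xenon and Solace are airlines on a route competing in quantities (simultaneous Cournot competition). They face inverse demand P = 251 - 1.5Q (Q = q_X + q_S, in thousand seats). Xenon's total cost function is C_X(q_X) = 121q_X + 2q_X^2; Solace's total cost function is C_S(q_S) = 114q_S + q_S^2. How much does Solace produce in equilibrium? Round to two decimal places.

Xenon's profit: π_X = (251 - 1.5Q)q_X - (121q_X + 2q_X²). Setting ∂π_X/∂q_X = 0: 130 - 7q_X - (3/2)(q_S) = 0.
Solace's profit: π_S = (251 - 1.5Q)q_S - (114q_S + q_S²). Setting ∂π_S/∂q_S = 0: 137 - 5q_S - (3/2)(q_X) = 0.
Best responses: q_X = (130 - (3/2)q_S)/7, q_S = (137 - (3/2)q_X)/5.
Solving the pair: q_X = 1778/131, q_S = 23.3282.

23.33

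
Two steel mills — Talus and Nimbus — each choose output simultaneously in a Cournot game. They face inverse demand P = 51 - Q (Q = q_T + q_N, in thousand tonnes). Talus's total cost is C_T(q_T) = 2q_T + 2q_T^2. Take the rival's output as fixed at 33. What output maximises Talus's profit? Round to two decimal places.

With the rival's output fixed at 33, Talus's profit is π_T = (51 - 33 - q_T)q_T - (2q_T + 2q_T²) = (18 - q_T)q_T - (2q_T + 2q_T²).
∂π_T/∂q_T = 16 - 6q_T = 0, so q_T = 8/3.

2.67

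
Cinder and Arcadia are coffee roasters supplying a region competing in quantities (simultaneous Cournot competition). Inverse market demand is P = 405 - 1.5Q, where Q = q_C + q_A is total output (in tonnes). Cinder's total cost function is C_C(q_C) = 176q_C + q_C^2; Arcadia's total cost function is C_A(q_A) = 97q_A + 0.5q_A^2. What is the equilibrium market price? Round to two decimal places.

Cinder's profit: π_C = (405 - 1.5Q)q_C - (176q_C + q_C²). Setting ∂π_C/∂q_C = 0: 229 - 5q_C - (3/2)(q_A) = 0.
Arcadia's first-order condition: 308 - 4q_A - (3/2)(q_C) = 0.
Rearranging gives the reaction functions q_C = (229 - (3/2)q_A)/5 and q_A = (308 - (3/2)q_C)/4.
Substituting one into the other gives q_C = 1816/71 and q_A = 67.4085.
Total output Q = 92.9859, so price P = 405 - (3/2)·92.9859 = 265.5211.

265.52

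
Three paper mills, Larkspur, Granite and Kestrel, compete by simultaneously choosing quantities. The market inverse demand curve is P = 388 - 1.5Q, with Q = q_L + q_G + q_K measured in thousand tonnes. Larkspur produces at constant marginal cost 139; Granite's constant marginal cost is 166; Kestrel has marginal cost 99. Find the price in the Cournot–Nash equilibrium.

198

Larkspur's profit: π_L = (388 - 1.5Q)q_L - (139q_L). Setting ∂π_L/∂q_L = 0: 249 - 3q_L - (3/2)(q_G + q_K) = 0.
Granite's first-order condition: 222 - 3q_G - (3/2)(q_L + q_K) = 0.
Kestrel's profit: π_K = (388 - 1.5Q)q_K - (99q_K). Setting ∂π_K/∂q_K = 0: 289 - 3q_K - (3/2)(q_L + q_G) = 0.
Adding the 3 first-order conditions: 760 − 6Q = 0, so Q = 380/3.
Back-substituting: q_L = (249 − 190)/(3/2) = 118/3, q_G = (222 − 190)/(3/2) = 64/3, q_K = (289 − 190)/(3/2) = 66.
Total output Q = 380/3, so price P = 388 - (3/2)·(380/3) = 198.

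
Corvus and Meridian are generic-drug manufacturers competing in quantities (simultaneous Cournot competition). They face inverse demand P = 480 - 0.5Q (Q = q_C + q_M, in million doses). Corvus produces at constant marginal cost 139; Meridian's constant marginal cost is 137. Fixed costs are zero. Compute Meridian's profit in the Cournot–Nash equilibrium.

Corvus's profit: π_C = (480 - 0.5Q)q_C - (139q_C). Setting ∂π_C/∂q_C = 0: 341 - q_C - (1/2)(q_M) = 0.
Meridian's first-order condition: 343 - q_M - (1/2)(q_C) = 0.
Best responses: q_C = (341 - (1/2)q_M), q_M = (343 - (1/2)q_C).
Solving the pair: q_C = 226, q_M = 230.
Price P = 480 - (1/2)·456 = 252.
Meridian's profit: (252 - 137)·230 = 26450.

26450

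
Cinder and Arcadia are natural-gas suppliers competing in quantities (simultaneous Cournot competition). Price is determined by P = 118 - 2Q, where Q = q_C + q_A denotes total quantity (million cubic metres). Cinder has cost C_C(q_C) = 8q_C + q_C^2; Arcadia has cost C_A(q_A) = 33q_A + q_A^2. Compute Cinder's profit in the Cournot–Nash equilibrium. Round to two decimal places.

Cinder's profit: π_C = (118 - 2Q)q_C - (8q_C + q_C²). Setting ∂π_C/∂q_C = 0: 110 - 6q_C - 2(q_A) = 0.
Arcadia's profit: π_A = (118 - 2Q)q_A - (33q_A + q_A²). Setting ∂π_A/∂q_A = 0: 85 - 6q_A - 2(q_C) = 0.
So q_C = (110 - 2q_A)/6 and q_A = (85 - 2q_C)/6.
Solving the pair: q_C = 245/16, q_A = 145/16.
Price P = 118 - 2·(195/8) = 277/4.
Cinder's profit: (277/4)·(245/16) - 8·(245/16) - (245/16)² = 703.4180.

703.42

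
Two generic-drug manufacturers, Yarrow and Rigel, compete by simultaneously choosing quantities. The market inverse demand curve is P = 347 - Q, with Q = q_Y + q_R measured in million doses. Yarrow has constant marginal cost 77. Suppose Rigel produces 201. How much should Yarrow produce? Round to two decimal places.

With the rival's output fixed at 201, Yarrow's profit is π_Y = (347 - 201 - q_Y)q_Y - (77q_Y) = (146 - q_Y)q_Y - (77q_Y).
∂π_Y/∂q_Y = 69 - 2q_Y = 0, so q_Y = 69/2.

34.50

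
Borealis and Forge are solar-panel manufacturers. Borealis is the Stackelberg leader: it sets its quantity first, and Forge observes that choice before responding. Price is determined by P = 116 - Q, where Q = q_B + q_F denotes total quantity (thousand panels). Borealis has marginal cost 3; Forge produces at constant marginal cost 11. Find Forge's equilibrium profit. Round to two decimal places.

Solve by backward induction. Given q_B, the follower Forge maximises π_F = (116 - q_B - q_F)q_F - 11q_F.
Setting the follower's marginal profit to zero, 105 - q_B - 2q_F = 0, i.e. q_F = (105 - q_B)/2.
The leader anticipates this reaction. Substituting into P = 116 - Q gives P = 127/2 - (1/2)q_B, so π_B = (127/2 - (1/2)q_B)q_B - 3q_B.
Maximising: ∂π_B/∂q_B = 121/2 - q_B = 0, giving q_B = 121/2.
Then q_F = (105 - 121/2)/2 = 89/4.
Price P = 116 - 331/4 = 133/4.
Forge's profit: (133/4 - 11)·(89/4) = 495.0625.

495.06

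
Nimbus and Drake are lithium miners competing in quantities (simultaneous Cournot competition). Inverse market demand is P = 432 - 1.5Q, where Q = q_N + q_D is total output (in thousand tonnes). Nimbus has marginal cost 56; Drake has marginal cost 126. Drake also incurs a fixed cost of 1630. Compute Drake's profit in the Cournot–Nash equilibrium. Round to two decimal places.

Nimbus's profit: π_N = (432 - 1.5Q)q_N - (56q_N). Setting ∂π_N/∂q_N = 0: 376 - 3q_N - (3/2)(q_D) = 0.
Drake's first-order condition: 306 - 3q_D - (3/2)(q_N) = 0.
Rearranging gives the reaction functions q_N = (376 - (3/2)q_D)/3 and q_D = (306 - (3/2)q_N)/3.
Solving the pair: q_N = 892/9, q_D = 472/9.
Price P = 432 - (3/2)·(1364/9) = 614/3.
Drake's profit: (614/3 - 126)·(472/9) - 1630 = 2495.6296.

2495.63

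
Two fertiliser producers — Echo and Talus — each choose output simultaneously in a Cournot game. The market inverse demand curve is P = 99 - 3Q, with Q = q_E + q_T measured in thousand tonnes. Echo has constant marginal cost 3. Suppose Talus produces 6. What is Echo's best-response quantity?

13

With the rival's output fixed at 6, Echo's profit is π_E = (99 - 3·6 - 3q_E)q_E - (3q_E) = (81 - 3q_E)q_E - (3q_E).
∂π_E/∂q_E = 78 - 6q_E = 0, so q_E = 13.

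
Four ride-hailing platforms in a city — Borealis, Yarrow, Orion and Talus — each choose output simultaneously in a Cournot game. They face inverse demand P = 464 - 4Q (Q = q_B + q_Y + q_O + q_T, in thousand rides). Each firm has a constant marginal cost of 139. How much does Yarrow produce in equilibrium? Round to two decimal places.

A representative firm's profit is π_i = q_i(464 - 4Q) - 139q_i.
First-order condition (treating rivals' output as given): 325 - 8q_i - 4·Σ_{j≠i} q_j = 0.
By symmetry each firm produces the same amount; substituting Σ_{j≠i} q_j = 3q_i yields q_i = 325/20 = 65/4.

16.25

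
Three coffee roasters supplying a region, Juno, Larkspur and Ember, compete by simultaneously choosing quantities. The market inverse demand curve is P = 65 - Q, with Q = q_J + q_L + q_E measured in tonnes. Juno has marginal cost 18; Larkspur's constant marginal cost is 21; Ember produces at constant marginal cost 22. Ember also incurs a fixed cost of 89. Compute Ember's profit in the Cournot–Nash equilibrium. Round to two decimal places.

Juno's profit: π_J = (65 - Q)q_J - (18q_J). Setting ∂π_J/∂q_J = 0: 47 - 2q_J - (q_L + q_E) = 0.
Larkspur's profit: π_L = (65 - Q)q_L - (21q_L). Setting ∂π_L/∂q_L = 0: 44 - 2q_L - (q_J + q_E) = 0.
Ember's profit: π_E = (65 - Q)q_E - (22q_E). Setting ∂π_E/∂q_E = 0: 43 - 2q_E - (q_J + q_L) = 0.
Summing all 3 equations gives 134 − 4Q = 0, hence Q = 67/2.
Back-substituting: q_J = (47 − 67/2) = 27/2, q_L = (44 − 67/2) = 21/2, q_E = (43 − 67/2) = 19/2.
Price P = 65 - 67/2 = 63/2.
Ember's profit: (63/2 - 22)·(19/2) - 89 = 5/4.

1.25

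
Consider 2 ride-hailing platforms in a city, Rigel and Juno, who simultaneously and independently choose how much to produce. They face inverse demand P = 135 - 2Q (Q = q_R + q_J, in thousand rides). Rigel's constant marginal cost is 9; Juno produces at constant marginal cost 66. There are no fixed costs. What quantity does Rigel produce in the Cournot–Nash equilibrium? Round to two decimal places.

Rigel's profit: π_R = (135 - 2Q)q_R - (9q_R). Setting ∂π_R/∂q_R = 0: 126 - 4q_R - 2(q_J) = 0.
Juno's profit: π_J = (135 - 2Q)q_J - (66q_J). Setting ∂π_J/∂q_J = 0: 69 - 4q_J - 2(q_R) = 0.
So q_R = (126 - 2q_J)/4 and q_J = (69 - 2q_R)/4.
Substituting one into the other gives q_R = 61/2 and q_J = 2.

30.50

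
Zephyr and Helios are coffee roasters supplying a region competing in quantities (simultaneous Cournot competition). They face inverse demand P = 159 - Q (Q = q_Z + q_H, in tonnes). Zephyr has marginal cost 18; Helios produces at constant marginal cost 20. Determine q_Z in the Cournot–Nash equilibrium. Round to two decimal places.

47.67

Zephyr's profit: π_Z = (159 - Q)q_Z - (18q_Z). Setting ∂π_Z/∂q_Z = 0: 141 - 2q_Z - (q_H) = 0.
Helios's profit: π_H = (159 - Q)q_H - (20q_H). Setting ∂π_H/∂q_H = 0: 139 - 2q_H - (q_Z) = 0.
Rearranging gives the reaction functions q_Z = (141 - q_H)/2 and q_H = (139 - q_Z)/2.
Solving the pair: q_Z = 143/3, q_H = 137/3.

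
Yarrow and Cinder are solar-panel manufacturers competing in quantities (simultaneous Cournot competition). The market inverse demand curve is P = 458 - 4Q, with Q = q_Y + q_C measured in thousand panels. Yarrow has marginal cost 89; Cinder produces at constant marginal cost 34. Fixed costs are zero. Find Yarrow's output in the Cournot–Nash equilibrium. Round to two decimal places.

26.17

Yarrow's profit: π_Y = (458 - 4Q)q_Y - (89q_Y). Setting ∂π_Y/∂q_Y = 0: 369 - 8q_Y - 4(q_C) = 0.
Cinder's profit: π_C = (458 - 4Q)q_C - (34q_C). Setting ∂π_C/∂q_C = 0: 424 - 8q_C - 4(q_Y) = 0.
So q_Y = (369 - 4q_C)/8 and q_C = (424 - 4q_Y)/8.
Substituting one into the other gives q_Y = 157/6 and q_C = 479/12.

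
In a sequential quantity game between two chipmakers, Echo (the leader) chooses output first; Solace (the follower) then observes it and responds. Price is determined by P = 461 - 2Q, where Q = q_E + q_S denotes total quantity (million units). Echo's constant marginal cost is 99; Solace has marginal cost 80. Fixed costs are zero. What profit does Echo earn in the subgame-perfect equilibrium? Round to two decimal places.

7353.06

The follower Solace best-responds to any q_E: π_S = (461 - 2Q)q_S - 80q_S.
∂π_S/∂q_S = 381 - 2q_E - 4q_S = 0 gives the reaction function q_S = (381 - 2q_E)/4.
Echo substitutes q_S(q_E) into its own profit: π_E = q_E(461 - 2q_E - (381 - 2q_E)/2) - 99q_E = (541/2 - q_E)q_E - 99q_E.
The leader's first-order condition 343/2 - 2q_E = 0 yields q_E = 343/4.
Then q_S = (381 - 2·(343/4))/4 = 419/8.
Price P = 461 - 2·(1105/8) = 739/4.
Echo's profit: (739/4 - 99)·(343/4) = 7353.0625.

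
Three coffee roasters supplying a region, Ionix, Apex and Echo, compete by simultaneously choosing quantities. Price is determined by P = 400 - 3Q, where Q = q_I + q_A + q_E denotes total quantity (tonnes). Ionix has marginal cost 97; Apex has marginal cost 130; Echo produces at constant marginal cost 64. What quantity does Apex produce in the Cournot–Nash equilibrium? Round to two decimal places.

Ionix's profit: π_I = (400 - 3Q)q_I - (97q_I). Setting ∂π_I/∂q_I = 0: 303 - 6q_I - 3(q_A + q_E) = 0.
Apex's first-order condition: 270 - 6q_A - 3(q_I + q_E) = 0.
Echo's profit: π_E = (400 - 3Q)q_E - (64q_E). Setting ∂π_E/∂q_E = 0: 336 - 6q_E - 3(q_I + q_A) = 0.
Adding the 3 first-order conditions: 909 − 12Q = 0, so Q = 303/4.
Back-substituting: q_I = (303 − 909/4)/3 = 101/4, q_A = (270 − 909/4)/3 = 57/4, q_E = (336 − 909/4)/3 = 145/4.

14.25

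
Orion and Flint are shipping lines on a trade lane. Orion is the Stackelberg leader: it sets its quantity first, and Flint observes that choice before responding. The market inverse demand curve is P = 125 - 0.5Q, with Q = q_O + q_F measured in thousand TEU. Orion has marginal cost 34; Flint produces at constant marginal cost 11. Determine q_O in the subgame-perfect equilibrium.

68

The follower Flint best-responds to any q_O: π_F = (125 - 0.5Q)q_F - 11q_F.
∂π_F/∂q_F = 114 - (1/2)q_O - q_F = 0 gives the reaction function q_F = (114 - (1/2)q_O).
Orion substitutes q_F(q_O) into its own profit: π_O = q_O(125 - (1/2)q_O - (114 - (1/2)q_O)/2) - 34q_O = (68 - (1/4)q_O)q_O - 34q_O.
Leader FOC: 34 - (1/2)q_O = 0, so q_O = 68.
Then q_F = (114 - (1/2)·68) = 80.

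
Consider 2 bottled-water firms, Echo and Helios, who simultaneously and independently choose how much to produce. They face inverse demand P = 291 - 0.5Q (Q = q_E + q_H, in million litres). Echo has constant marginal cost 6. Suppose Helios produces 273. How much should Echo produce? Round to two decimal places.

With the rival's output fixed at 273, Echo's profit is π_E = (291 - (1/2)·273 - (1/2)q_E)q_E - (6q_E) = (309/2 - (1/2)q_E)q_E - (6q_E).
∂π_E/∂q_E = 297/2 - q_E = 0, so q_E = 297/2.

148.50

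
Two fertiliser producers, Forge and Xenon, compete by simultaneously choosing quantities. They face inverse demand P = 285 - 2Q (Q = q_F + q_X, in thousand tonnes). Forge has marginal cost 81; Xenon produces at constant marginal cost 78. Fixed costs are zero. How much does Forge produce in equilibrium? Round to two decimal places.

Forge's profit: π_F = (285 - 2Q)q_F - (81q_F). Setting ∂π_F/∂q_F = 0: 204 - 4q_F - 2(q_X) = 0.
Xenon's profit: π_X = (285 - 2Q)q_X - (78q_X). Setting ∂π_X/∂q_X = 0: 207 - 4q_X - 2(q_F) = 0.
So q_F = (204 - 2q_X)/4 and q_X = (207 - 2q_F)/4.
Solving the pair: q_F = 67/2, q_X = 35.

33.50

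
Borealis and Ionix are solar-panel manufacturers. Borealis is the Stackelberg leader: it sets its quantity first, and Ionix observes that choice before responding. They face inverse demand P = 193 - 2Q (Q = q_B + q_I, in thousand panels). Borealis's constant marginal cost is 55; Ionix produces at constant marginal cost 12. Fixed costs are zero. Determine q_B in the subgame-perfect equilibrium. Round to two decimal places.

23.75

Solve by backward induction. Given q_B, the follower Ionix maximises π_I = (193 - 2q_B - 2q_I)q_I - 12q_I.
Follower FOC: 181 - 2q_B - 4q_I = 0, so q_I(q_B) = (181 - 2q_B)/4.
The leader anticipates this reaction. Substituting into P = 193 - 2Q gives P = 205/2 - q_B, so π_B = (205/2 - q_B)q_B - 55q_B.
Leader FOC: 95/2 - 2q_B = 0, so q_B = 95/4.
Then q_I = (181 - 2·(95/4))/4 = 267/8.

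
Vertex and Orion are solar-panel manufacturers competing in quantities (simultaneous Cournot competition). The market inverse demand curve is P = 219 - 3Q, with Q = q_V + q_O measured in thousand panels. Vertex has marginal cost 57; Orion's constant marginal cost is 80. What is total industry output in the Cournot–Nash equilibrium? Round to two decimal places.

Vertex's profit: π_V = (219 - 3Q)q_V - (57q_V). Setting ∂π_V/∂q_V = 0: 162 - 6q_V - 3(q_O) = 0.
Orion's profit: π_O = (219 - 3Q)q_O - (80q_O). Setting ∂π_O/∂q_O = 0: 139 - 6q_O - 3(q_V) = 0.
Best responses: q_V = (162 - 3q_O)/6, q_O = (139 - 3q_V)/6.
Solving the pair: q_V = 185/9, q_O = 116/9.
Total output Q = 185/9 + 116/9 = 301/9.

33.44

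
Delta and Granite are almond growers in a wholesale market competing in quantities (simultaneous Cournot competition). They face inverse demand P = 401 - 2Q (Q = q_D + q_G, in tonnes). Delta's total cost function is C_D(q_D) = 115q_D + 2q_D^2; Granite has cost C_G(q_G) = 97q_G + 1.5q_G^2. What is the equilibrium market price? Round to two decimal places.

275.85

Delta's profit: π_D = (401 - 2Q)q_D - (115q_D + 2q_D²). Setting ∂π_D/∂q_D = 0: 286 - 8q_D - 2(q_G) = 0.
Granite's first-order condition: 304 - 7q_G - 2(q_D) = 0.
Rearranging gives the reaction functions q_D = (286 - 2q_G)/8 and q_G = (304 - 2q_D)/7.
Substituting one into the other gives q_D = 697/26 and q_G = 465/13.
Total output Q = 1627/26, so price P = 401 - 2·(1627/26) = 275.8462.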